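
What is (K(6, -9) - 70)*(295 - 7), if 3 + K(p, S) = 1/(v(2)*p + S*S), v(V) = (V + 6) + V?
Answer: -988032/47 ≈ -21022.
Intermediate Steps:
v(V) = 6 + 2*V (v(V) = (6 + V) + V = 6 + 2*V)
K(p, S) = -3 + 1/(S² + 10*p) (K(p, S) = -3 + 1/((6 + 2*2)*p + S*S) = -3 + 1/((6 + 4)*p + S²) = -3 + 1/(10*p + S²) = -3 + 1/(S² + 10*p))
(K(6, -9) - 70)*(295 - 7) = ((1 - 30*6 - 3*(-9)²)/((-9)² + 10*6) - 70)*(295 - 7) = ((1 - 180 - 3*81)/(81 + 60) - 70)*288 = ((1 - 180 - 243)/141 - 70)*288 = ((1/141)*(-422) - 70)*288 = (-422/141 - 70)*288 = -10292/141*288 = -988032/47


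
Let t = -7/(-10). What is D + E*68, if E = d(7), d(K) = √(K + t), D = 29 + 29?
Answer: 58 + 34*√770/5 ≈ 246.69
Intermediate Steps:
t = 7/10 (t = -7*(-⅒) = 7/10 ≈ 0.70000)
D = 58
d(K) = √(7/10 + K) (d(K) = √(K + 7/10) = √(7/10 + K))
E = √770/10 (E = √(70 + 100*7)/10 = √(70 + 700)/10 = √770/10 ≈ 2.7749)
D + E*68 = 58 + (√770/10)*68 = 58 + 34*√770/5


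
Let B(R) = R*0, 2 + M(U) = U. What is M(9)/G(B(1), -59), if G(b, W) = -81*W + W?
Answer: 7/4720 ≈ 0.0014831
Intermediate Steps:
M(U) = -2 + U
B(R) = 0
G(b, W) = -80*W
M(9)/G(B(1), -59) = (-2 + 9)/((-80*(-59))) = 7/4720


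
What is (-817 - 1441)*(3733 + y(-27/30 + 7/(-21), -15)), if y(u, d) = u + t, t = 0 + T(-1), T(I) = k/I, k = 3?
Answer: -126293327/15 ≈ -8.4196e+6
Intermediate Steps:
T(I) = 3/I
t = -3 (t = 0 + 3/(-1) = 0 + 3*(-1) = 0 - 3 = -3)
y(u, d) = -3 + u (y(u, d) = u - 3 = -3 + u)
(-817 - 1441)*(3733 + y(-27/30 + 7/(-21), -15)) = (-817 - 1441)*(3733 + (-3 + (-27/30 + 7/(-21)))) = -2258*(3733 + (-3 + (-27*1/30 + 7*(-1/21)))) = -2258*(3733 + (-3 + (-9/10 - ⅓))) = -2258*(3733 + (-3 - 37/30)) = -2258*(3733 - 127/30) = -2258*111863/30 = -126293327/15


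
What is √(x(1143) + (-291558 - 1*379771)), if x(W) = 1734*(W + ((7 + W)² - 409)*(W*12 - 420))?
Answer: √30481158347657 ≈ 5.5210e+6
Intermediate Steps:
x(W) = 1734*W + 1734*(-420 + 12*W)*(-409 + (7 + W)²) (x(W) = 1734*(W + (-409 + (7 + W)²)*(12*W - 420)) = 1734*(W + (-409 + (7 + W)²)*(-420 + 12*W)) = 1734*(W + (-420 + 12*W)*(-409 + (7 + W)²)) = 1734*W + 1734*(-420 + 12*W)*(-409 + (7 + W)²))
√(x(1143) + (-291558 - 1*379771)) = √((262180800 - 17685066*1143 - 436968*1143² + 20808*1143³) + (-291558 - 1*379771)) = √((262180800 - 20214030438 - 436968*1306449 + 20808*1493271207) + (-291558 - 379771)) = √((262180800 - 20214030438 - 570876406632 + 31071987275256) - 671329) = √(30481159018986 - 671329) = √30481158347657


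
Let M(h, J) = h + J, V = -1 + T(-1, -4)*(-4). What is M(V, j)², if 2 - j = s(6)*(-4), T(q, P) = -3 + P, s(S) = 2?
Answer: 1369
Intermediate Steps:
j = 10 (j = 2 - 2*(-4) = 2 - 1*(-8) = 2 + 8 = 10)
V = 27 (V = -1 + (-3 - 4)*(-4) = -1 - 7*(-4) = -1 + 28 = 27)
M(h, J) = J + h
M(V, j)² = (10 + 27)² = 37² = 1369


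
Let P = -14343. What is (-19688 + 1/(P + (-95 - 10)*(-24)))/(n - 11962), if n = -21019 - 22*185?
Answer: 232771225/438053973 ≈ 0.53138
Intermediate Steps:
n = -25089 (n = -21019 - 4070 = -25089)
(-19688 + 1/(P + (-95 - 10)*(-24)))/(n - 11962) = (-19688 + 1/(-14343 + (-95 - 10)*(-24)))/(-25089 - 11962) = (-19688 + 1/(-14343 - 105*(-24)))/(-37051) = (-19688 + 1/(-14343 + 2520))*(-1/37051) = (-19688 + 1/(-11823))*(-1/37051) = (-19688 - 1/11823)*(-1/37051) = -232771225/11823*(-1/37051) = 232771225/438053973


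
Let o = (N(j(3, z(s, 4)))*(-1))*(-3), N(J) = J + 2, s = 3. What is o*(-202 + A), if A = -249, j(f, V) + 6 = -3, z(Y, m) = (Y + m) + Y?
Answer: 9471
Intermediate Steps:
z(Y, m) = m + 2*Y
j(f, V) = -9 (j(f, V) = -6 - 3 = -9)
N(J) = 2 + J
o = -21 (o = ((2 - 9)*(-1))*(-3) = -7*(-1)*(-3) = 7*(-3) = -21)
o*(-202 + A) = -21*(-202 - 249) = -21*(-451) = 9471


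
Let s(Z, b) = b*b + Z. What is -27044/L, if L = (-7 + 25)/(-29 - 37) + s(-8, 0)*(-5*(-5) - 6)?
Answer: 297484/1675 ≈ 177.60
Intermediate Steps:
s(Z, b) = Z + b² (s(Z, b) = b² + Z = Z + b²)
L = -1675/11 (L = (-7 + 25)/(-29 - 37) + (-8 + 0²)*(-5*(-5) - 6) = 18/(-66) + (-8 + 0)*(25 - 6) = 18*(-1/66) - 8*19 = -3/11 - 152 = -1675/11 ≈ -152.27)
-27044/L = -27044/(-1675/11) = -27044*(-11/1675) = 297484/1675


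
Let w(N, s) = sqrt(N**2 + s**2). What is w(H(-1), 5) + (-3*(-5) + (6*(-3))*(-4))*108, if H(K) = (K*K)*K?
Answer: 9396 + sqrt(26) ≈ 9401.1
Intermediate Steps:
H(K) = K**3 (H(K) = K**2*K = K**3)
w(H(-1), 5) + (-3*(-5) + (6*(-3))*(-4))*108 = sqrt(((-1)**3)**2 + 5**2) + (-3*(-5) + (6*(-3))*(-4))*108 = sqrt((-1)**2 + 25) + (15 - 18*(-4))*108 = sqrt(1 + 25) + (15 + 72)*108 = sqrt(26) + 87*108 = sqrt(26) + 9396 = 9396 + sqrt(26)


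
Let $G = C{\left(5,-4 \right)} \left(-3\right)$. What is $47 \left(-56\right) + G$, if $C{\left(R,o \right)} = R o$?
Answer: $-2572$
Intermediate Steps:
$G = 60$ ($G = 5 \left(-4\right) \left(-3\right) = \left(-20\right) \left(-3\right) = 60$)
$47 \left(-56\right) + G = 47 \left(-56\right) + 60 = -2632 + 60 = -2572$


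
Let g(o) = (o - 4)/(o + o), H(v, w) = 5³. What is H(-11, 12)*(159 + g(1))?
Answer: 39375/2 ≈ 19688.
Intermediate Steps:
H(v, w) = 125
g(o) = (-4 + o)/(2*o) (g(o) = (-4 + o)/((2*o)) = (-4 + o)*(1/(2*o)) = (-4 + o)/(2*o))
H(-11, 12)*(159 + g(1)) = 125*(159 + (½)*(-4 + 1)/1) = 125*(159 + (½)*1*(-3)) = 125*(159 - 3/2) = 125*(315/2) = 39375/2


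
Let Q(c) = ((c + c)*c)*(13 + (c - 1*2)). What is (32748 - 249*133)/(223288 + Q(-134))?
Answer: 369/4193888 ≈ 8.7985e-5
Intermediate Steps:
Q(c) = 2*c**2*(11 + c) (Q(c) = ((2*c)*c)*(13 + (c - 2)) = (2*c**2)*(13 + (-2 + c)) = (2*c**2)*(11 + c) = 2*c**2*(11 + c))
(32748 - 249*133)/(223288 + Q(-134)) = (32748 - 249*133)/(223288 + 2*(-134)**2*(11 - 134)) = (32748 - 33117)/(223288 + 2*17956*(-123)) = -369/(223288 - 4417176) = -369/(-4193888) = -369*(-1/4193888) = 369/4193888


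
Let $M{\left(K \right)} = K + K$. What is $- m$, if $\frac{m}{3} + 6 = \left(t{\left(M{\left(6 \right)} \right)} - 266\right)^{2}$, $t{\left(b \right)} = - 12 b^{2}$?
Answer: $-11928090$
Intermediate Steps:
$M{\left(K \right)} = 2 K$
$m = 11928090$ ($m = -18 + 3 \left(- 12 \left(2 \cdot 6\right)^{2} - 266\right)^{2} = -18 + 3 \left(- 12 \cdot 12^{2} - 266\right)^{2} = -18 + 3 \left(\left(-12\right) 144 - 266\right)^{2} = -18 + 3 \left(-1728 - 266\right)^{2} = -18 + 3 \left(-1994\right)^{2} = -18 + 3 \cdot 3976036 = -18 + 11928108 = 11928090$)
$- m = \left(-1\right) 11928090 = -11928090$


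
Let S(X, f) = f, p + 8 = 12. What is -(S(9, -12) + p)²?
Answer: -64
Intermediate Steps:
p = 4 (p = -8 + 12 = 4)
-(S(9, -12) + p)² = -(-12 + 4)² = -1*(-8)² = -1*64 = -64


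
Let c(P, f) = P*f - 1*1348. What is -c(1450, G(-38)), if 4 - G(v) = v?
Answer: -59552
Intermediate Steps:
G(v) = 4 - v
c(P, f) = -1348 + P*f (c(P, f) = P*f - 1348 = -1348 + P*f)
-c(1450, G(-38)) = -(-1348 + 1450*(4 - 1*(-38))) = -(-1348 + 1450*(4 + 38)) = -(-1348 + 1450*42) = -(-1348 + 60900) = -1*59552 = -59552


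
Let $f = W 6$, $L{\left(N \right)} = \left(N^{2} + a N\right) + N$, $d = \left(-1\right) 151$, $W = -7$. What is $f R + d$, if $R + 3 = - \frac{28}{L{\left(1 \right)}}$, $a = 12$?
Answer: $59$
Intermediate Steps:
$d = -151$
$L{\left(N \right)} = N^{2} + 13 N$ ($L{\left(N \right)} = \left(N^{2} + 12 N\right) + N = N^{2} + 13 N$)
$R = -5$ ($R = -3 - \frac{28}{1 \left(13 + 1\right)} = -3 - \frac{28}{1 \cdot 14} = -3 - \frac{28}{14} = -3 - 2 = -5$)
$f = -42$ ($f = \left(-7\right) 6 = -42$)
$f R + d = \left(-42\right) \left(-5\right) - 151 = 210 - 151 = 59$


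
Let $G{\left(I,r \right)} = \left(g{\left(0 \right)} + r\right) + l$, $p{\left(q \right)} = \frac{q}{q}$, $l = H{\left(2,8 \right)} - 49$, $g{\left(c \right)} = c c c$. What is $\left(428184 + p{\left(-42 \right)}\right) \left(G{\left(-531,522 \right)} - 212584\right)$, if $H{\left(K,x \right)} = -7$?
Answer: $-90825745830$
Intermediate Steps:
$g{\left(c \right)} = c^{3}$ ($g{\left(c \right)} = c^{2} c = c^{3}$)
$l = -56$ ($l = -7 - 49 = -56$)
$p{\left(q \right)} = 1$
$G{\left(I,r \right)} = -56 + r$ ($G{\left(I,r \right)} = \left(0^{3} + r\right) - 56 = \left(0 + r\right) - 56 = r - 56 = -56 + r$)
$\left(428184 + p{\left(-42 \right)}\right) \left(G{\left(-531,522 \right)} - 212584\right) = \left(428184 + 1\right) \left(\left(-56 + 522\right) - 212584\right) = 428185 \left(466 - 212584\right) = 428185 \left(-212118\right) = -90825745830$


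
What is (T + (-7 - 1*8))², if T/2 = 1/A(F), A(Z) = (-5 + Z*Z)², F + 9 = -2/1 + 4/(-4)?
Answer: 83991574969/373301041 ≈ 225.00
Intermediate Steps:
F = -12 (F = -9 + (-2/1 + 4/(-4)) = -9 + (-2*1 + 4*(-¼)) = -9 + (-2 - 1) = -9 - 3 = -12)
A(Z) = (-5 + Z²)²
T = 2/19321 (T = 2/((-5 + (-12)²)²) = 2/((-5 + 144)²) = 2/(139²) = 2/19321 ≈ 0.00010351)
(T + (-7 - 1*8))² = (2/19321 + (-7 - 1*8))² = (2/19321 + (-7 - 8))² = (2/19321 - 15)² = (-289813/19321)² = 83991574969/373301041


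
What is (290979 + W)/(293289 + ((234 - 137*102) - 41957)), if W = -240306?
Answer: 50673/237592 ≈ 0.21328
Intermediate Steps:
(290979 + W)/(293289 + ((234 - 137*102) - 41957)) = (290979 - 240306)/(293289 + ((234 - 137*102) - 41957)) = 50673/(293289 + ((234 - 13974) - 41957)) = 50673/(293289 + (-13740 - 41957)) = 50673/(293289 - 55697) = 50673/237592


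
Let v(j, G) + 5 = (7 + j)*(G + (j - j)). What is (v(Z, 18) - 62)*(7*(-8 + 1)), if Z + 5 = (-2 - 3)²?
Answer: -20531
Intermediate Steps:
Z = 20 (Z = -5 + (-2 - 3)² = -5 + (-5)² = -5 + 25 = 20)
v(j, G) = -5 + G*(7 + j) (v(j, G) = -5 + (7 + j)*(G + (j - j)) = -5 + (7 + j)*(G + 0) = -5 + (7 + j)*G = -5 + G*(7 + j))
(v(Z, 18) - 62)*(7*(-8 + 1)) = ((-5 + 7*18 + 18*20) - 62)*(7*(-8 + 1)) = ((-5 + 126 + 360) - 62)*(7*(-7)) = (481 - 62)*(-49) = 419*(-49) = -20531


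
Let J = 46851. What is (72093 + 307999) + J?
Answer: 426943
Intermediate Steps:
(72093 + 307999) + J = (72093 + 307999) + 46851 = 380092 + 46851 = 426943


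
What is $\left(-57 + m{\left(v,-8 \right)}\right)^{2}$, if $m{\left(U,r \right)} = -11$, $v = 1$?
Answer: $4624$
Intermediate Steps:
$\left(-57 + m{\left(v,-8 \right)}\right)^{2} = \left(-57 - 11\right)^{2} = \left(-68\right)^{2} = 4624$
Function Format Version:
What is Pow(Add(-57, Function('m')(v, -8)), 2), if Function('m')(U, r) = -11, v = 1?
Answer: 4624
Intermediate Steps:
Pow(Add(-57, Function('m')(v, -8)), 2) = Pow(Add(-57, -11), 2) = Pow(-68, 2) = 4624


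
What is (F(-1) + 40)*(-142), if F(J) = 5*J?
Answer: -4970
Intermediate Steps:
(F(-1) + 40)*(-142) = (5*(-1) + 40)*(-142) = (-5 + 40)*(-142) = 35*(-142) = -4970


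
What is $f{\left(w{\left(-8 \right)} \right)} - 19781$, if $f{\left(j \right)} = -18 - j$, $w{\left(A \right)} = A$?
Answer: $-19791$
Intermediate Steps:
$f{\left(w{\left(-8 \right)} \right)} - 19781 = \left(-18 - -8\right) - 19781 = \left(-18 + 8\right) - 19781 = -10 - 19781 = -19791$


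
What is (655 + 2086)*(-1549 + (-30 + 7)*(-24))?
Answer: -2732777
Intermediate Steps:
(655 + 2086)*(-1549 + (-30 + 7)*(-24)) = 2741*(-1549 - 23*(-24)) = 2741*(-1549 + 552) = 2741*(-997) = -2732777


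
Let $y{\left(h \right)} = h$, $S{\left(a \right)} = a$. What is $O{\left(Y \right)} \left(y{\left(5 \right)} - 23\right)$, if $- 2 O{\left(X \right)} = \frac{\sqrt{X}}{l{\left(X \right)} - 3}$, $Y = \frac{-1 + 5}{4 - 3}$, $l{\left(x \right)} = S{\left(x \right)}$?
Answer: $18$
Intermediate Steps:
$l{\left(x \right)} = x$
$Y = 4$ ($Y = \frac{4}{1} = 4 \cdot 1 = 4$)
$O{\left(X \right)} = - \frac{\sqrt{X}}{2 \left(-3 + X\right)}$ ($O{\left(X \right)} = - \frac{\frac{1}{X - 3} \sqrt{X}}{2} = - \frac{\frac{1}{-3 + X} \sqrt{X}}{2} = - \frac{\sqrt{X} \frac{1}{-3 + X}}{2} = - \frac{\sqrt{X}}{2 \left(-3 + X\right)}$)
$O{\left(Y \right)} \left(y{\left(5 \right)} - 23\right) = - \frac{\sqrt{4}}{-6 + 2 \cdot 4} \left(5 - 23\right) = \left(-1\right) 2 \frac{1}{-6 + 8} \left(-18\right) = \left(-1\right) 2 \cdot \frac{1}{2} \left(-18\right) = \left(-1\right) \left(-18\right) = 18$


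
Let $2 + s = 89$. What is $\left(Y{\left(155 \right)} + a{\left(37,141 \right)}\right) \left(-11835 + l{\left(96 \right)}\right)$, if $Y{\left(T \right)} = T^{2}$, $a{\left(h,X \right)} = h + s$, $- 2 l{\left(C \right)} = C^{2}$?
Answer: $-397082007$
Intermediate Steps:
$s = 87$ ($s = -2 + 89 = 87$)
$l{\left(C \right)} = - \frac{C^{2}}{2}$
$a{\left(h,X \right)} = 87 + h$ ($a{\left(h,X \right)} = h + 87 = 87 + h$)
$\left(Y{\left(155 \right)} + a{\left(37,141 \right)}\right) \left(-11835 + l{\left(96 \right)}\right) = \left(155^{2} + \left(87 + 37\right)\right) \left(-11835 - \frac{96^{2}}{2}\right) = \left(24025 + 124\right) \left(-11835 - 4608\right) = 24149 \left(-11835 - 4608\right) = 24149 \left(-16443\right) = -397082007$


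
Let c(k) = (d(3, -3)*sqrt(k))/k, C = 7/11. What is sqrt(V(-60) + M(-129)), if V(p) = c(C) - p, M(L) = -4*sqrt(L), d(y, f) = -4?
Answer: 2*sqrt(735 - 7*sqrt(77) - 49*I*sqrt(129))/7 ≈ 7.9471 - 2.8584*I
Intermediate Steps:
C = 7/11 (C = 7*(1/11) = 7/11 ≈ 0.63636)
c(k) = -4/sqrt(k) (c(k) = (-4*sqrt(k))/k = -4/sqrt(k))
V(p) = -p - 4*sqrt(77)/7 (V(p) = -4*sqrt(77)/7 - p = -p - 4*sqrt(77)/7)
sqrt(V(-60) + M(-129)) = sqrt((-1*(-60) - 4*sqrt(77)/7) - 4*I*sqrt(129)) = sqrt((60 - 4*sqrt(77)/7) - 4*I*sqrt(129)) = sqrt(60 - 4*sqrt(77)/7 - 4*I*sqrt(129))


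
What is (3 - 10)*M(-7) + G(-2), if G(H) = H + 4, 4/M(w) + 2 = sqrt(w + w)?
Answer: 46/9 + 14*I*sqrt(14)/9 ≈ 5.1111 + 5.8204*I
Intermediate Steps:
M(w) = 4/(-2 + sqrt(2)*sqrt(w)) (M(w) = 4/(-2 + sqrt(w + w)) = 4/(-2 + sqrt(2*w)) = 4/(-2 + sqrt(2)*sqrt(w)))
G(H) = 4 + H
(3 - 10)*M(-7) + G(-2) = (3 - 10)*(4/(-2 + sqrt(2)*sqrt(-7))) + (4 - 2) = -28/(-2 + sqrt(2)*(I*sqrt(7))) + 2 = -28/(-2 + I*sqrt(14)) + 2 = 2 - 28/(-2 + I*sqrt(14))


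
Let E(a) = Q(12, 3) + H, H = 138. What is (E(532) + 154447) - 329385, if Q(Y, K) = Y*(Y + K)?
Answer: -174620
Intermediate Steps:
Q(Y, K) = Y*(K + Y)
E(a) = 318 (E(a) = 12*(3 + 12) + 138 = 12*15 + 138 = 180 + 138 = 318)
(E(532) + 154447) - 329385 = (318 + 154447) - 329385 = 154765 - 329385 = -174620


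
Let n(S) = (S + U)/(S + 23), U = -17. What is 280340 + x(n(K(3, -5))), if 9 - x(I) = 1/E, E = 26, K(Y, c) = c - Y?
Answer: 7289073/26 ≈ 2.8035e+5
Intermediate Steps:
n(S) = (-17 + S)/(23 + S) (n(S) = (S - 17)/(S + 23) = (-17 + S)/(23 + S))
x(I) = 233/26 (x(I) = 9 - 1/26 = 233/26)
280340 + x(n(K(3, -5))) = 280340 + 233/26 = 7289073/26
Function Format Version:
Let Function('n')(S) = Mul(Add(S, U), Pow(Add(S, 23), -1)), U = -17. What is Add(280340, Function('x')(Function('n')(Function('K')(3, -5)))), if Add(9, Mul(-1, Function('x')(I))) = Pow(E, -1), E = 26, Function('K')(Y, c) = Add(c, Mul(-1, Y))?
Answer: Rational(7289073, 26) ≈ 2.8035e+5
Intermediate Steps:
Function('n')(S) = Mul(Pow(Add(23, S), -1), Add(-17, S)) (Function('n')(S) = Mul(Add(S, -17), Pow(Add(S, 23), -1)) = Mul(Add(-17, S), Pow(Add(23, S), -1)) = Mul(Pow(Add(23, S), -1), Add(-17, S)))
Function('x')(I) = Rational(233, 26) (Function('x')(I) = Add(9, Mul(-1, Pow(26, -1))) = Add(9, Mul(-1, Rational(1, 26))) = Add(9, Rational(-1, 26)) = Rational(233, 26))
Add(280340, Function('x')(Function('n')(Function('K')(3, -5)))) = Add(280340, Rational(233, 26)) = Rational(7289073, 26)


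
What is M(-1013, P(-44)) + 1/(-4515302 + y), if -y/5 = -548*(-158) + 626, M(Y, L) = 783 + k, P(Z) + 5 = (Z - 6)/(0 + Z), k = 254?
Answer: 5134552023/4951352 ≈ 1037.0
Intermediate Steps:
P(Z) = -5 + (-6 + Z)/Z (P(Z) = -5 + (Z - 6)/(0 + Z) = -5 + (-6 + Z)/Z)
M(Y, L) = 1037 (M(Y, L) = 783 + 254 = 1037)
y = -436050 (y = -5*(-548*(-158) + 626) = -5*(86584 + 626) = -5*87210 = -436050)
M(-1013, P(-44)) + 1/(-4515302 + y) = 1037 + 1/(-4515302 - 436050) = 1037 + 1/(-4951352) = 1037 - 1/4951352 = 5134552023/4951352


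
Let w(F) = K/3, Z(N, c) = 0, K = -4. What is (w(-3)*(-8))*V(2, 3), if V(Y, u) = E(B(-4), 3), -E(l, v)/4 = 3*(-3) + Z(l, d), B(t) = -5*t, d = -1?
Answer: 384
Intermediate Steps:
w(F) = -4/3
E(l, v) = 36 (E(l, v) = -4*(3*(-3) + 0) = -4*(-9 + 0) = -4*(-9) = 36)
V(Y, u) = 36
(w(-3)*(-8))*V(2, 3) = -4/3*(-8)*36 = (32/3)*36 = 384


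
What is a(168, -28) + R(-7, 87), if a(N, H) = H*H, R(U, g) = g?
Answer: 871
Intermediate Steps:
a(N, H) = H²
a(168, -28) + R(-7, 87) = (-28)² + 87 = 784 + 87 = 871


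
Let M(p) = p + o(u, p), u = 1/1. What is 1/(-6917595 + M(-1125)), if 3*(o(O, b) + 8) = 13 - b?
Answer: -3/20755046 ≈ -1.4454e-7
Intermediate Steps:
u = 1
o(O, b) = -11/3 - b/3 (o(O, b) = -8 + (13 - b)/3 = -8 + (13/3 - b/3) = -11/3 - b/3)
M(p) = -11/3 + 2*p/3 (M(p) = p + (-11/3 - p/3) = -11/3 + 2*p/3)
1/(-6917595 + M(-1125)) = 1/(-6917595 + (-11/3 + (⅔)*(-1125))) = 1/(-6917595 + (-11/3 - 750)) = 1/(-6917595 - 2261/3) = 1/(-20755046/3) = -3/20755046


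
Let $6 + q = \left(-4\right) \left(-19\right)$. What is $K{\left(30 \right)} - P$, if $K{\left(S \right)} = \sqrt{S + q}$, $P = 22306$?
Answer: $-22296$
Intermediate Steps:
$q = 70$ ($q = -6 - -76 = -6 + 76 = 70$)
$K{\left(S \right)} = \sqrt{70 + S}$ ($K{\left(S \right)} = \sqrt{S + 70} = \sqrt{70 + S}$)
$K{\left(30 \right)} - P = \sqrt{70 + 30} - 22306 = \sqrt{100} - 22306 = 10 - 22306 = -22296$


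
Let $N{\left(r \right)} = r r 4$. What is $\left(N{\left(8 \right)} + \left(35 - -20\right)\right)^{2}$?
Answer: $96721$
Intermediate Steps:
$N{\left(r \right)} = 4 r^{2}$ ($N{\left(r \right)} = r^{2} \cdot 4 = 4 r^{2}$)
$\left(N{\left(8 \right)} + \left(35 - -20\right)\right)^{2} = \left(4 \cdot 8^{2} + \left(35 - -20\right)\right)^{2} = \left(4 \cdot 64 + \left(35 + 20\right)\right)^{2} = \left(256 + 55\right)^{2} = 311^{2} = 96721$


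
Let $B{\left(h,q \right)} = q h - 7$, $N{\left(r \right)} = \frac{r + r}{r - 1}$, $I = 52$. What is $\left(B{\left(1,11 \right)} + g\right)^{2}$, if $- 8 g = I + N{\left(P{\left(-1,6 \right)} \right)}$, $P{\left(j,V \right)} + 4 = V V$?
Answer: $\frac{29241}{3844} \approx 7.6069$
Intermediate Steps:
$P{\left(j,V \right)} = -4 + V^{2}$ ($P{\left(j,V \right)} = -4 + V V = -4 + V^{2}$)
$N{\left(r \right)} = \frac{2 r}{-1 + r}$
$B{\left(h,q \right)} = -7 + h q$ ($B{\left(h,q \right)} = h q - 7 = -7 + h q$)
$g = - \frac{419}{62}$ ($g = - \frac{52 + \frac{2 \left(-4 + 6^{2}\right)}{-1 - \left(4 - 6^{2}\right)}}{8} = - \frac{52 + \frac{2 \left(-4 + 36\right)}{-1 + \left(-4 + 36\right)}}{8} = - \frac{52 + 2 \cdot 32 \frac{1}{-1 + 32}}{8} = - \frac{52 + 2 \cdot 32 \cdot \frac{1}{31}}{8} = - \frac{52 + \frac{64}{31}}{8} = \left(- \frac{1}{8}\right) \frac{1676}{31} = - \frac{419}{62} \approx -6.7581$)
$\left(B{\left(1,11 \right)} + g\right)^{2} = \left(\left(-7 + 1 \cdot 11\right) - \frac{419}{62}\right)^{2} = \left(\left(-7 + 11\right) - \frac{419}{62}\right)^{2} = \left(4 - \frac{419}{62}\right)^{2} = \left(- \frac{171}{62}\right)^{2} = \frac{29241}{3844}$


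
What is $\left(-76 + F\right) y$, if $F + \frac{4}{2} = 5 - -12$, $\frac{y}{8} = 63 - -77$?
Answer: $-68320$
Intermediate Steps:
$y = 1120$ ($y = 8 \left(63 - -77\right) = 8 \left(63 + 77\right) = 8 \cdot 140 = 1120$)
$F = 15$ ($F = -2 + \left(5 - -12\right) = -2 + \left(5 + 12\right) = -2 + 17 = 15$)
$\left(-76 + F\right) y = \left(-76 + 15\right) 1120 = \left(-61\right) 1120 = -68320$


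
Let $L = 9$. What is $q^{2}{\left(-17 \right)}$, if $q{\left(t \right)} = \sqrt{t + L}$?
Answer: $-8$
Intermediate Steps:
$q{\left(t \right)} = \sqrt{9 + t}$ ($q{\left(t \right)} = \sqrt{t + 9} = \sqrt{9 + t}$)
$q^{2}{\left(-17 \right)} = \left(\sqrt{9 - 17}\right)^{2} = \left(\sqrt{-8}\right)^{2} = \left(2 i \sqrt{2}\right)^{2} = -8$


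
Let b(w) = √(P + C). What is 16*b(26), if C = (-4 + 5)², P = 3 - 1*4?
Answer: 0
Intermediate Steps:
P = -1 (P = 3 - 4 = -1)
C = 1 (C = 1² = 1)
b(w) = 0 (b(w) = √(-1 + 1) = √0 = 0)
16*b(26) = 16*0 = 0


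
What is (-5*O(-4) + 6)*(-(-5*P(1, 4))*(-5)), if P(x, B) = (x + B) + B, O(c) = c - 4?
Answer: -10350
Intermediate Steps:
O(c) = -4 + c
P(x, B) = x + 2*B (P(x, B) = (B + x) + B = x + 2*B)
(-5*O(-4) + 6)*(-(-5*P(1, 4))*(-5)) = (-5*(-4 - 4) + 6)*(-(-5*(1 + 2*4))*(-5)) = (-5*(-8) + 6)*(-(-5*(1 + 8))*(-5)) = (40 + 6)*(-(-5*9)*(-5)) = 46*(-(-45)*(-5)) = 46*(-1*225) = 46*(-225) = -10350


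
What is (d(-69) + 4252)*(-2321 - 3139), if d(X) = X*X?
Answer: -49210980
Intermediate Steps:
d(X) = X**2
(d(-69) + 4252)*(-2321 - 3139) = ((-69)**2 + 4252)*(-2321 - 3139) = (4761 + 4252)*(-5460) = 9013*(-5460) = -49210980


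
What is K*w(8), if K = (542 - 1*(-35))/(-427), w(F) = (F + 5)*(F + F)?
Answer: -120016/427 ≈ -281.07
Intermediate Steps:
w(F) = 2*F*(5 + F) (w(F) = (5 + F)*(2*F) = 2*F*(5 + F))
K = -577/427 (K = (542 + 35)*(-1/427) = 577*(-1/427) = -577/427 ≈ -1.3513)
K*w(8) = -1154*8*(5 + 8)/427 = -1154*8*13/427 = -577/427*208 = -120016/427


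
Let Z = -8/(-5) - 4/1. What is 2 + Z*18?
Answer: -206/5 ≈ -41.200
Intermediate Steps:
Z = -12/5 (Z = -8*(-⅕) - 4*1 = 8/5 - 4 = -12/5 ≈ -2.4000)
2 + Z*18 = 2 - 12/5*18 = 2 - 216/5 = -206/5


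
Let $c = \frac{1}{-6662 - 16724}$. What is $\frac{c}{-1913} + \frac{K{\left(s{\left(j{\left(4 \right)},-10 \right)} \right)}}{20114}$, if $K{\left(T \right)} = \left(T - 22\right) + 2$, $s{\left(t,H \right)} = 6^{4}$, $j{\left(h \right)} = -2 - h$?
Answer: $\frac{28542482741}{449924212826} \approx 0.063438$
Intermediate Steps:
$s{\left(t,H \right)} = 1296$
$c = - \frac{1}{23386}$ ($c = \frac{1}{-23386} = - \frac{1}{23386} \approx -4.2761 \cdot 10^{-5}$)
$K{\left(T \right)} = -20 + T$ ($K{\left(T \right)} = \left(-22 + T\right) + 2 = -20 + T$)
$\frac{c}{-1913} + \frac{K{\left(s{\left(j{\left(4 \right)},-10 \right)} \right)}}{20114} = - \frac{1}{23386 \left(-1913\right)} + \frac{-20 + 1296}{20114} = \left(- \frac{1}{23386}\right) \left(- \frac{1}{1913}\right) + 1276 \cdot \frac{1}{20114} = \frac{1}{44737418} + \frac{638}{10057} = \frac{28542482741}{449924212826}$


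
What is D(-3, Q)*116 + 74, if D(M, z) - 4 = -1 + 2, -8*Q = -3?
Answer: 654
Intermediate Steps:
Q = 3/8 (Q = -⅛*(-3) = 3/8 ≈ 0.37500)
D(M, z) = 5 (D(M, z) = 4 + (-1 + 2) = 4 + 1 = 5)
D(-3, Q)*116 + 74 = 5*116 + 74 = 580 + 74 = 654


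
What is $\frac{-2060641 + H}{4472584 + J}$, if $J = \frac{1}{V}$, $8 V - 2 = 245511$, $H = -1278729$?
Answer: $- \frac{81985874681}{109807751560} \approx -0.74663$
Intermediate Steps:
$V = \frac{245513}{8}$ ($V = \frac{1}{4} + \frac{1}{8} \cdot 245511 = \frac{1}{4} + \frac{245511}{8} = \frac{245513}{8} \approx 30689.0$)
$J = \frac{8}{245513}$ ($J = \frac{1}{\frac{245513}{8}} = \frac{8}{245513} \approx 3.2585 \cdot 10^{-5}$)
$\frac{-2060641 + H}{4472584 + J} = \frac{-2060641 - 1278729}{4472584 + \frac{8}{245513}} = - \frac{3339370}{\frac{1098077515600}{245513}} = \left(-3339370\right) \frac{245513}{1098077515600} = - \frac{81985874681}{109807751560}$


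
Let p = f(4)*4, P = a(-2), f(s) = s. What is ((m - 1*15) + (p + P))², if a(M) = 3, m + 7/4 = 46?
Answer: 37249/16 ≈ 2328.1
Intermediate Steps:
m = 177/4 (m = -7/4 + 46 = 177/4 ≈ 44.250)
P = 3
p = 16 (p = 4*4 = 16)
((m - 1*15) + (p + P))² = ((177/4 - 1*15) + (16 + 3))² = ((177/4 - 15) + 19)² = (117/4 + 19)² = (193/4)² = 37249/16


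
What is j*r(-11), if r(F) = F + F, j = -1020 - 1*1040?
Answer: 45320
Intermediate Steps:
j = -2060 (j = -1020 - 1040 = -2060)
r(F) = 2*F
j*r(-11) = -4120*(-11) = -2060*(-22) = 45320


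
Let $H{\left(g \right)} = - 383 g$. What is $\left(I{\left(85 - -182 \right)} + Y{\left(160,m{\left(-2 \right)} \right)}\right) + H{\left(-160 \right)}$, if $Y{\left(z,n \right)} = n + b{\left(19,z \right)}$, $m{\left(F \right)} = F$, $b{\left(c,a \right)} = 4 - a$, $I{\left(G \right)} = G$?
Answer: $61389$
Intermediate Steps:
$Y{\left(z,n \right)} = 4 + n - z$ ($Y{\left(z,n \right)} = n - \left(-4 + z\right) = 4 + n - z$)
$\left(I{\left(85 - -182 \right)} + Y{\left(160,m{\left(-2 \right)} \right)}\right) + H{\left(-160 \right)} = \left(\left(85 - -182\right) - 158\right) - -61280 = \left(\left(85 + 182\right) - 158\right) + 61280 = \left(267 - 158\right) + 61280 = 109 + 61280 = 61389$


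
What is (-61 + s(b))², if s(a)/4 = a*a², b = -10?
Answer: 16491721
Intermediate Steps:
s(a) = 4*a³ (s(a) = 4*(a*a²) = 4*a³)
(-61 + s(b))² = (-61 + 4*(-10)³)² = (-61 + 4*(-1000))² = (-61 - 4000)² = (-4061)² = 16491721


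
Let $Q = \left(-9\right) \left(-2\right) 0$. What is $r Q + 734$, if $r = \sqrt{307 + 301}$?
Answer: $734$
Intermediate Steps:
$r = 4 \sqrt{38}$ ($r = \sqrt{608} = 4 \sqrt{38} \approx 24.658$)
$Q = 0$ ($Q = 18 \cdot 0 = 0$)
$r Q + 734 = 4 \sqrt{38} \cdot 0 + 734 = 0 + 734 = 734$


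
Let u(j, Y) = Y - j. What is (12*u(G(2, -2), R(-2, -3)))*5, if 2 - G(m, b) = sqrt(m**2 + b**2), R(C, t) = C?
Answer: -240 + 120*sqrt(2) ≈ -70.294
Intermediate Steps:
G(m, b) = 2 - sqrt(b**2 + m**2) (G(m, b) = 2 - sqrt(m**2 + b**2) = 2 - sqrt(b**2 + m**2))
(12*u(G(2, -2), R(-2, -3)))*5 = (12*(-2 - (2 - sqrt((-2)**2 + 2**2))))*5 = (12*(-2 - (2 - sqrt(4 + 4))))*5 = (12*(-2 - (2 - sqrt(8))))*5 = (12*(-2 - (2 - 2*sqrt(2))))*5 = (12*(-2 + (-2 + 2*sqrt(2))))*5 = (12*(-4 + 2*sqrt(2)))*5 = (-48 + 24*sqrt(2))*5 = -240 + 120*sqrt(2)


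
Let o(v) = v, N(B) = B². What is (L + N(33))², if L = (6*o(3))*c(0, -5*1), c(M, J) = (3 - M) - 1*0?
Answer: 1306449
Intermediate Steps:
c(M, J) = 3 - M (c(M, J) = (3 - M) + 0 = 3 - M)
L = 54 (L = (6*3)*(3 - 1*0) = 18*(3 + 0) = 18*3 = 54)
(L + N(33))² = (54 + 33²)² = (54 + 1089)² = 1143² = 1306449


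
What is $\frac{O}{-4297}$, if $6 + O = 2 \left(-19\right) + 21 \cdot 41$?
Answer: $- \frac{817}{4297} \approx -0.19013$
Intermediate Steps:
$O = 817$ ($O = -6 + \left(2 \left(-19\right) + 21 \cdot 41\right) = -6 + \left(-38 + 861\right) = -6 + 823 = 817$)
$\frac{O}{-4297} = \frac{817}{-4297} = 817 \left(- \frac{1}{4297}\right) = - \frac{817}{4297}$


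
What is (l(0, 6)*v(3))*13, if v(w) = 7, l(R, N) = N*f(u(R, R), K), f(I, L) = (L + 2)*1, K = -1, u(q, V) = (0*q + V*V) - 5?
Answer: 546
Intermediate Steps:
u(q, V) = -5 + V**2 (u(q, V) = (0 + V**2) - 5 = V**2 - 5 = -5 + V**2)
f(I, L) = 2 + L (f(I, L) = (2 + L)*1 = 2 + L)
l(R, N) = N (l(R, N) = N*(2 - 1) = N*1 = N)
(l(0, 6)*v(3))*13 = (6*7)*13 = 42*13 = 546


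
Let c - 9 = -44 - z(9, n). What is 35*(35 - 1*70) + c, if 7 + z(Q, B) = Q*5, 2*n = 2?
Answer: -1298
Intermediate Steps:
n = 1 (n = (½)*2 = 1)
z(Q, B) = -7 + 5*Q (z(Q, B) = -7 + Q*5 = -7 + 5*Q)
c = -73 (c = 9 + (-44 - (-7 + 5*9)) = 9 + (-44 - (-7 + 45)) = 9 + (-44 - 1*38) = 9 + (-44 - 38) = 9 - 82 = -73)
35*(35 - 1*70) + c = 35*(35 - 1*70) - 73 = 35*(35 - 70) - 73 = 35*(-35) - 73 = -1225 - 73 = -1298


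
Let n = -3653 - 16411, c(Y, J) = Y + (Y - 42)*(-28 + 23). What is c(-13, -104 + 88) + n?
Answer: -19802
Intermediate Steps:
c(Y, J) = 210 - 4*Y (c(Y, J) = Y + (-42 + Y)*(-5) = Y + (210 - 5*Y) = 210 - 4*Y)
n = -20064
c(-13, -104 + 88) + n = (210 - 4*(-13)) - 20064 = (210 + 52) - 20064 = 262 - 20064 = -19802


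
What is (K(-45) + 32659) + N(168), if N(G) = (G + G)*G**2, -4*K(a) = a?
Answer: 38063737/4 ≈ 9.5159e+6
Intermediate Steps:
K(a) = -a/4
N(G) = 2*G**3 (N(G) = (2*G)*G**2 = 2*G**3)
(K(-45) + 32659) + N(168) = (-1/4*(-45) + 32659) + 2*168**3 = (45/4 + 32659) + 2*4741632 = 130681/4 + 9483264 = 38063737/4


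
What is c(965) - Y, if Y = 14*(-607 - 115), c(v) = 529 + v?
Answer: 11602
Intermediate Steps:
Y = -10108 (Y = 14*(-722) = -10108)
c(965) - Y = (529 + 965) - 1*(-10108) = 1494 + 10108 = 11602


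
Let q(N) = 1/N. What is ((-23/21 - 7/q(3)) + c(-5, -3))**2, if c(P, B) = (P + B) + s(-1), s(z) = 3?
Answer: 323761/441 ≈ 734.15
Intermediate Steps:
q(N) = 1/N
c(P, B) = 3 + B + P (c(P, B) = (P + B) + 3 = (B + P) + 3 = 3 + B + P)
((-23/21 - 7/q(3)) + c(-5, -3))**2 = ((-23/21 - 7/(1/3)) + (3 - 3 - 5))**2 = ((-23*1/21 - 7/1/3) - 5)**2 = ((-23/21 - 7*3) - 5)**2 = ((-23/21 - 21) - 5)**2 = (-464/21 - 5)**2 = (-569/21)**2 = 323761/441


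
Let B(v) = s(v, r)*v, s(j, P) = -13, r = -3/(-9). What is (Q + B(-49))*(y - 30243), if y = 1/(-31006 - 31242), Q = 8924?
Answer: -17999216059665/62248 ≈ -2.8915e+8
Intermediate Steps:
r = ⅓ (r = -3*(-⅑) = ⅓ ≈ 0.33333)
y = -1/62248 (y = 1/(-62248) = -1/62248 ≈ -1.6065e-5)
B(v) = -13*v
(Q + B(-49))*(y - 30243) = (8924 - 13*(-49))*(-1/62248 - 30243) = (8924 + 637)*(-1882566265/62248) = 9561*(-1882566265/62248) = -17999216059665/62248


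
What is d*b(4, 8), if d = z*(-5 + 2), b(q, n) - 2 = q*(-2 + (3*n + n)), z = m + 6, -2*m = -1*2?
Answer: -2562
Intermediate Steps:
m = 1 (m = -(-1)*2/2 = -½*(-2) = 1)
z = 7 (z = 1 + 6 = 7)
b(q, n) = 2 + q*(-2 + 4*n) (b(q, n) = 2 + q*(-2 + (3*n + n)) = 2 + q*(-2 + 4*n))
d = -21 (d = 7*(-5 + 2) = 7*(-3) = -21)
d*b(4, 8) = -21*(2 - 2*4 + 4*8*4) = -21*(2 - 8 + 128) = -21*122 = -2562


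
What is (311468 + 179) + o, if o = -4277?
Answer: 307370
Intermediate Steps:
(311468 + 179) + o = (311468 + 179) - 4277 = 311647 - 4277 = 307370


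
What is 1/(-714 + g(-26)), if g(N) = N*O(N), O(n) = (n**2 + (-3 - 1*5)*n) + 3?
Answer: -1/23776 ≈ -4.2059e-5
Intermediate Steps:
O(n) = 3 + n**2 - 8*n (O(n) = (n**2 + (-3 - 5)*n) + 3 = (n**2 - 8*n) + 3 = 3 + n**2 - 8*n)
g(N) = N*(3 + N**2 - 8*N)
1/(-714 + g(-26)) = 1/(-714 - 26*(3 + (-26)**2 - 8*(-26))) = 1/(-714 - 26*(3 + 676 + 208)) = 1/(-714 - 26*887) = 1/(-714 - 23062) = 1/(-23776) = -1/23776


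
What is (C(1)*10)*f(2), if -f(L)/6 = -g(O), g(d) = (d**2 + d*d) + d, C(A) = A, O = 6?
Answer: 4680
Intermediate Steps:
g(d) = d + 2*d**2 (g(d) = (d**2 + d**2) + d = 2*d**2 + d = d + 2*d**2)
f(L) = 468 (f(L) = -(-6)*6*(1 + 2*6) = -(-6)*6*(1 + 12) = -(-6)*6*13 = -(-6)*78 = -6*(-78) = 468)
(C(1)*10)*f(2) = (1*10)*468 = 10*468 = 4680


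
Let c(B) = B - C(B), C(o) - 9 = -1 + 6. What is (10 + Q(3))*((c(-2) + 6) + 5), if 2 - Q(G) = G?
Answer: -45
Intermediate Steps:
C(o) = 14 (C(o) = 9 + (-1 + 6) = 9 + 5 = 14)
Q(G) = 2 - G
c(B) = -14 + B (c(B) = B - 1*14 = B - 14 = -14 + B)
(10 + Q(3))*((c(-2) + 6) + 5) = (10 + (2 - 1*3))*(((-14 - 2) + 6) + 5) = (10 + (2 - 3))*((-16 + 6) + 5) = (10 - 1)*(-10 + 5) = 9*(-5) = -45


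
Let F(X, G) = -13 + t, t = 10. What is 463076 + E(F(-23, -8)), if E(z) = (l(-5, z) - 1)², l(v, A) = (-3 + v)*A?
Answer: 463605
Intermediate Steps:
l(v, A) = A*(-3 + v)
F(X, G) = -3 (F(X, G) = -13 + 10 = -3)
E(z) = (-1 - 8*z)² (E(z) = (z*(-3 - 5) - 1)² = (z*(-8) - 1)² = (-8*z - 1)² = (-1 - 8*z)²)
463076 + E(F(-23, -8)) = 463076 + (1 + 8*(-3))² = 463076 + (1 - 24)² = 463076 + (-23)² = 463076 + 529 = 463605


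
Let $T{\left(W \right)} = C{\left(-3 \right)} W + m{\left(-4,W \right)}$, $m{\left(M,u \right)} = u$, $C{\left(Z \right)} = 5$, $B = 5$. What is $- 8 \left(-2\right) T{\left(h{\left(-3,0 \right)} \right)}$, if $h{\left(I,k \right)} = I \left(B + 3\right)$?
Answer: $-2304$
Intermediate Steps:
$h{\left(I,k \right)} = 8 I$ ($h{\left(I,k \right)} = I \left(5 + 3\right) = I 8 = 8 I$)
$T{\left(W \right)} = 6 W$ ($T{\left(W \right)} = 5 W + W = 6 W$)
$- 8 \left(-2\right) T{\left(h{\left(-3,0 \right)} \right)} = - 8 \left(-2\right) 6 \cdot 8 \left(-3\right) = - \left(-16\right) 6 \left(-24\right) = - \left(-16\right) \left(-144\right) = \left(-1\right) 2304 = -2304$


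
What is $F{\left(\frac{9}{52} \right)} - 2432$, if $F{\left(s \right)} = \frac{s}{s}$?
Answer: $-2431$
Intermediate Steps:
$F{\left(s \right)} = 1$
$F{\left(\frac{9}{52} \right)} - 2432 = 1 - 2432 = -2431$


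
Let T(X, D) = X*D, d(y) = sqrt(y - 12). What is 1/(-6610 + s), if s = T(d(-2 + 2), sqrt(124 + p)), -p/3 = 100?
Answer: -3305/21844994 + 2*sqrt(33)/10922497 ≈ -0.00015024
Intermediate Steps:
p = -300 (p = -3*100 = -300)
d(y) = sqrt(-12 + y)
T(X, D) = D*X
s = -8*sqrt(33) (s = sqrt(124 - 300)*sqrt(-12 + (-2 + 2)) = sqrt(-176)*sqrt(-12 + 0) = (4*I*sqrt(11))*sqrt(-12) = (4*I*sqrt(11))*(2*I*sqrt(3)) = -8*sqrt(33) ≈ -45.956)
1/(-6610 + s) = 1/(-6610 - 8*sqrt(33))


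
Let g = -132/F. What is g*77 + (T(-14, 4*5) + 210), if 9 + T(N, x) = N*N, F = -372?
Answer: 13154/31 ≈ 424.32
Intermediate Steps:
T(N, x) = -9 + N**2 (T(N, x) = -9 + N*N = -9 + N**2)
g = 11/31 (g = -132/(-372) = -132*(-1/372) = 11/31 ≈ 0.35484)
g*77 + (T(-14, 4*5) + 210) = (11/31)*77 + ((-9 + (-14)**2) + 210) = 847/31 + ((-9 + 196) + 210) = 847/31 + (187 + 210) = 847/31 + 397 = 13154/31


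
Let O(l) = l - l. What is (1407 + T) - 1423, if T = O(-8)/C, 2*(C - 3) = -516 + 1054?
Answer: -16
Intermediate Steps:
C = 272 (C = 3 + (-516 + 1054)/2 = 3 + (1/2)*538 = 3 + 269 = 272)
O(l) = 0
T = 0 (T = 0/272 = 0*(1/272) = 0)
(1407 + T) - 1423 = (1407 + 0) - 1423 = 1407 - 1423 = -16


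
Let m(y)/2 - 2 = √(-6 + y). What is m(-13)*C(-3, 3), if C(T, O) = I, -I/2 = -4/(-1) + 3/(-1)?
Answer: -8 - 4*I*√19 ≈ -8.0 - 17.436*I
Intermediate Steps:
m(y) = 4 + 2*√(-6 + y)
I = -2 (I = -2*(-4/(-1) + 3/(-1)) = -2*(-4*(-1) + 3*(-1)) = -2*(4 - 3) = -2*1 = -2)
C(T, O) = -2
m(-13)*C(-3, 3) = (4 + 2*√(-6 - 13))*(-2) = (4 + 2*√(-19))*(-2) = (4 + 2*(I*√19))*(-2) = (4 + 2*I*√19)*(-2) = -8 - 4*I*√19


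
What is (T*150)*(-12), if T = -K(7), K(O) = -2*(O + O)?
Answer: -50400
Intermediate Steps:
K(O) = -4*O
T = 28 (T = -(-4)*7 = -1*(-28) = 28)
(T*150)*(-12) = (28*150)*(-12) = 4200*(-12) = -50400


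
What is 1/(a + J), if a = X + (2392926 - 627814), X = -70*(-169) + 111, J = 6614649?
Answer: 1/8391702 ≈ 1.1917e-7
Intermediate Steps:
X = 11941 (X = 11830 + 111 = 11941)
a = 1777053 (a = 11941 + (2392926 - 627814) = 11941 + 1765112 = 1777053)
1/(a + J) = 1/(1777053 + 6614649) = 1/8391702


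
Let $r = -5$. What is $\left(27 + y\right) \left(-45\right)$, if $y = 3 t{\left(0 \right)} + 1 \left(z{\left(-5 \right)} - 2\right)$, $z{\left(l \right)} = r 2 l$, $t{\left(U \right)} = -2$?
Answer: $-3105$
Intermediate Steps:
$z{\left(l \right)} = - 10 l$ ($z{\left(l \right)} = \left(-5\right) 2 l = - 10 l$)
$y = 42$ ($y = 3 \left(-2\right) + 1 \left(\left(-10\right) \left(-5\right) - 2\right) = -6 + 1 \left(50 - 2\right) = -6 + 1 \cdot 48 = -6 + 48 = 42$)
$\left(27 + y\right) \left(-45\right) = \left(27 + 42\right) \left(-45\right) = 69 \left(-45\right) = -3105$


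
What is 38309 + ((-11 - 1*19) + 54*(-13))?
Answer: 37577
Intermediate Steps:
38309 + ((-11 - 1*19) + 54*(-13)) = 38309 + ((-11 - 19) - 702) = 38309 + (-30 - 702) = 38309 - 732 = 37577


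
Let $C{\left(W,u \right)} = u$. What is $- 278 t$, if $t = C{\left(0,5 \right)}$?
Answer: $-1390$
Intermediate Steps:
$t = 5$
$- 278 t = \left(-278\right) 5 = -1390$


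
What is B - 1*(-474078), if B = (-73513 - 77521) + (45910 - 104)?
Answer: 368850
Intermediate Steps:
B = -105228 (B = -151034 + 45806 = -105228)
B - 1*(-474078) = -105228 - 1*(-474078) = -105228 + 474078 = 368850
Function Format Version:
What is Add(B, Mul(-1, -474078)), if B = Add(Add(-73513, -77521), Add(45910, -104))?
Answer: 368850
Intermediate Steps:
B = -105228 (B = Add(-151034, 45806) = -105228)
Add(B, Mul(-1, -474078)) = Add(-105228, Mul(-1, -474078)) = Add(-105228, 474078) = 368850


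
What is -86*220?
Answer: -18920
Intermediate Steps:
-86*220 = -1*18920 = -18920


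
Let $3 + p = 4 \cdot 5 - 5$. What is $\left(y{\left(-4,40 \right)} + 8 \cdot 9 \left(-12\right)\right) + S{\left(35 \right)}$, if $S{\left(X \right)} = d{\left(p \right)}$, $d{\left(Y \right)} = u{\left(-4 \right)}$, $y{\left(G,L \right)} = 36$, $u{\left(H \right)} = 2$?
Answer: $-826$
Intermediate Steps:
$p = 12$ ($p = -3 + \left(4 \cdot 5 - 5\right) = -3 + \left(20 - 5\right) = -3 + 15 = 12$)
$d{\left(Y \right)} = 2$
$S{\left(X \right)} = 2$
$\left(y{\left(-4,40 \right)} + 8 \cdot 9 \left(-12\right)\right) + S{\left(35 \right)} = \left(36 + 8 \cdot 9 \left(-12\right)\right) + 2 = \left(36 + 72 \left(-12\right)\right) + 2 = \left(36 - 864\right) + 2 = -828 + 2 = -826$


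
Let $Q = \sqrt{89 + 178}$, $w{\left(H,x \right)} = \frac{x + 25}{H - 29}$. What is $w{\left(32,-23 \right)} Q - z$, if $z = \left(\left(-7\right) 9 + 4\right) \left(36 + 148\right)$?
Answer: $10856 + \frac{2 \sqrt{267}}{3} \approx 10867.0$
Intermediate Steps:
$w{\left(H,x \right)} = \frac{25 + x}{-29 + H}$
$z = -10856$ ($z = \left(-63 + 4\right) 184 = \left(-59\right) 184 = -10856$)
$Q = \sqrt{267} \approx 16.34$
$w{\left(32,-23 \right)} Q - z = \frac{25 - 23}{-29 + 32} \sqrt{267} - -10856 = \frac{1}{3} \cdot 2 \sqrt{267} + 10856 = \frac{2 \sqrt{267}}{3} + 10856 = 10856 + \frac{2 \sqrt{267}}{3}$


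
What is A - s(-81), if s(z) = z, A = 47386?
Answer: 47467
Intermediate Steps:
A - s(-81) = 47386 - 1*(-81) = 47386 + 81 = 47467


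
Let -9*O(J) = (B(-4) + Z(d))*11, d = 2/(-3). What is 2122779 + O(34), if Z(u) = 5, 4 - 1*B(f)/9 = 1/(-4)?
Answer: 76418141/36 ≈ 2.1227e+6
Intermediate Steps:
B(f) = 153/4 (B(f) = 36 - 9/(-4) = 36 - 9*(-1/4) = 36 + 9/4 = 153/4)
d = -2/3 (d = 2*(-1/3) = -2/3 ≈ -0.66667)
O(J) = -1903/36 (O(J) = -(153/4 + 5)*11/9 = -173*11/36 = -1/9*1903/4 = -1903/36)
2122779 + O(34) = 2122779 - 1903/36 = 76418141/36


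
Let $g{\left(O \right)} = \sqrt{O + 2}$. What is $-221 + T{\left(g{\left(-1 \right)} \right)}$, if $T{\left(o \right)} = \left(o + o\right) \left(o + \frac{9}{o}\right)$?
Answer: $-201$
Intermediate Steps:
$g{\left(O \right)} = \sqrt{2 + O}$
$T{\left(o \right)} = 2 o \left(o + \frac{9}{o}\right)$
$-221 + T{\left(g{\left(-1 \right)} \right)} = -221 + \left(18 + 2 \left(\sqrt{2 - 1}\right)^{2}\right) = -221 + \left(18 + 2 \left(\sqrt{1}\right)^{2}\right) = -221 + \left(18 + 2 \cdot 1^{2}\right) = -221 + \left(18 + 2 \cdot 1\right) = -221 + \left(18 + 2\right) = -221 + 20 = -201$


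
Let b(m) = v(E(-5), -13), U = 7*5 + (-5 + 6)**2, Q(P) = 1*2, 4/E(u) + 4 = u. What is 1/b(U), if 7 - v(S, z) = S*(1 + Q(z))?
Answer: 3/25 ≈ 0.12000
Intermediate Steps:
E(u) = 4/(-4 + u)
Q(P) = 2
U = 36 (U = 35 + 1**2 = 35 + 1 = 36)
v(S, z) = 7 - 3*S (v(S, z) = 7 - S*(1 + 2) = 7 - S*3 = 7 - 3*S)
b(m) = 25/3 (b(m) = 7 - 12/(-4 - 5) = 7 - 12/(-9) = 7 - 12*(-1)/9 = 7 - 3*(-4/9) = 7 + 4/3 = 25/3)
1/b(U) = 1/(25/3) = 3/25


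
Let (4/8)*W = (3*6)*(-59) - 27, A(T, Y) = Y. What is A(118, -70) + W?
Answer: -2248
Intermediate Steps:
W = -2178 (W = 2*((3*6)*(-59) - 27) = 2*(18*(-59) - 27) = 2*(-1062 - 27) = 2*(-1089) = -2178)
A(118, -70) + W = -70 - 2178 = -2248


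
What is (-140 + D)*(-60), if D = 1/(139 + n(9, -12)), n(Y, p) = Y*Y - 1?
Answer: 613180/73 ≈ 8399.7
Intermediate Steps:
n(Y, p) = -1 + Y**2 (n(Y, p) = Y**2 - 1 = -1 + Y**2)
D = 1/219 (D = 1/(139 + (-1 + 9**2)) = 1/(139 + (-1 + 81)) = 1/(139 + 80) = 1/219 ≈ 0.0045662)
(-140 + D)*(-60) = (-140 + 1/219)*(-60) = -30659/219*(-60) = 613180/73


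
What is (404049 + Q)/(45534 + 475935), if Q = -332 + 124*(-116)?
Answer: 389333/521469 ≈ 0.74661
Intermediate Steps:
Q = -14716 (Q = -332 - 14384 = -14716)
(404049 + Q)/(45534 + 475935) = (404049 - 14716)/(45534 + 475935) = 389333/521469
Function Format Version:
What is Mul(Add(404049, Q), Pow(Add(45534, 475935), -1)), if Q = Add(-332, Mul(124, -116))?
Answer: Rational(389333, 521469) ≈ 0.74661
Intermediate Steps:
Q = -14716 (Q = Add(-332, -14384) = -14716)
Mul(Add(404049, Q), Pow(Add(45534, 475935), -1)) = Mul(Add(404049, -14716), Pow(Add(45534, 475935), -1)) = Mul(389333, Pow(521469, -1)) = Mul(389333, Rational(1, 521469)) = Rational(389333, 521469)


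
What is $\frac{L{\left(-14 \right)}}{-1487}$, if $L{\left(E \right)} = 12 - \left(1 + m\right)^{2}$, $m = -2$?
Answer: $- \frac{11}{1487} \approx -0.0073974$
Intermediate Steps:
$L{\left(E \right)} = 11$ ($L{\left(E \right)} = 12 - \left(1 - 2\right)^{2} = 12 - \left(-1\right)^{2} = 12 - 1 = 11$)
$\frac{L{\left(-14 \right)}}{-1487} = \frac{11}{-1487} = 11 \left(- \frac{1}{1487}\right) = - \frac{11}{1487}$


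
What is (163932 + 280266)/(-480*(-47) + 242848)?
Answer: 222099/132704 ≈ 1.6736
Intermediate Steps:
(163932 + 280266)/(-480*(-47) + 242848) = 444198/(22560 + 242848) = 444198/265408 = 444198*(1/265408) = 222099/132704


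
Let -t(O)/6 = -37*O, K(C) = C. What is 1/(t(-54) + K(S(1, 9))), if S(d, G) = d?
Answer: -1/11987 ≈ -8.3424e-5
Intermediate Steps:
t(O) = 222*O (t(O) = -(-222)*O = 222*O)
1/(t(-54) + K(S(1, 9))) = 1/(222*(-54) + 1) = 1/(-11988 + 1) = 1/(-11987) = -1/11987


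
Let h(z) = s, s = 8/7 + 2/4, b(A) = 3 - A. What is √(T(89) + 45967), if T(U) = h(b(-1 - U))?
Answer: √9009854/14 ≈ 214.40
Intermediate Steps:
s = 23/14 (s = 8*(⅐) + 2*(¼) = 8/7 + ½ = 23/14 ≈ 1.6429)
h(z) = 23/14
T(U) = 23/14
√(T(89) + 45967) = √(23/14 + 45967) = √(643561/14) = √9009854/14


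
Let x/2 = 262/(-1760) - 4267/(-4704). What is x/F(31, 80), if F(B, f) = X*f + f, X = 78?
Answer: 196171/817555200 ≈ 0.00023995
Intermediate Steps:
F(B, f) = 79*f (F(B, f) = 78*f + f = 79*f)
x = 196171/129360 (x = 2*(262/(-1760) - 4267/(-4704)) = 2*(262*(-1/1760) - 4267*(-1/4704)) = 2*(-131/880 + 4267/4704) = 2*(196171/258720) = 196171/129360 ≈ 1.5165)
x/F(31, 80) = 196171/(129360*((79*80))) = (196171/129360)/6320 = (196171/129360)*(1/6320) = 196171/817555200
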